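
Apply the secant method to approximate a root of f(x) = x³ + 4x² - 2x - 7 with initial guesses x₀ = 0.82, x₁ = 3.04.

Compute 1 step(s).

f(x) = x³ + 4x² - 2x - 7
x₀ = 0.82, x₁ = 3.04

Secant formula: x_{n+1} = x_n - f(x_n)(x_n - x_{n-1})/(f(x_n) - f(x_{n-1}))

Iteration 1:
  f(0.820000) = -5.399032
  f(3.040000) = 51.980864
  x_2 = 3.040000 - 51.980864×(3.040000 - 0.820000)/(51.980864 - (-5.399032))
       = 1.028886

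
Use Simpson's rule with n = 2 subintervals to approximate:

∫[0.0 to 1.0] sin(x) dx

f(x) = sin(x)
a = 0.0, b = 1.0, n = 2
h = (b - a)/n = 0.500000

Simpson's rule: (h/3)[f(x₀) + 4f(x₁) + 2f(x₂) + ... + f(xₙ)]

x_0 = 0.0000, f(x_0) = 0.000000, coefficient = 1
x_1 = 0.5000, f(x_1) = 0.479426, coefficient = 4
x_2 = 1.0000, f(x_2) = 0.841471, coefficient = 1

I ≈ (0.500000/3) × 2.759173 = 0.459862
Exact value: 0.459698
Error: 0.000164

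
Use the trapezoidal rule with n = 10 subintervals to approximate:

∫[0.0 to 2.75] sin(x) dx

f(x) = sin(x)
a = 0.0, b = 2.75, n = 10
h = (b - a)/n = 0.275000

Trapezoidal rule: (h/2)[f(x₀) + 2f(x₁) + 2f(x₂) + ... + f(xₙ)]

x_0 = 0.0000, f(x_0) = 0.000000, coefficient = 1
x_1 = 0.2750, f(x_1) = 0.271547, coefficient = 2
x_2 = 0.5500, f(x_2) = 0.522687, coefficient = 2
x_3 = 0.8250, f(x_3) = 0.734548, coefficient = 2
x_4 = 1.1000, f(x_4) = 0.891207, coefficient = 2
x_5 = 1.3750, f(x_5) = 0.980893, coefficient = 2
x_6 = 1.6500, f(x_6) = 0.996865, coefficient = 2
x_7 = 1.9250, f(x_7) = 0.937923, coefficient = 2
x_8 = 2.2000, f(x_8) = 0.808496, coefficient = 2
x_9 = 2.4750, f(x_9) = 0.618312, coefficient = 2
x_10 = 2.7500, f(x_10) = 0.381661, coefficient = 1

I ≈ (0.275000/2) × 13.906618 = 1.912160
Exact value: 1.924302
Error: 0.012142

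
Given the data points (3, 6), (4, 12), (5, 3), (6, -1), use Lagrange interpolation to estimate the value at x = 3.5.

Lagrange interpolation formula:
P(x) = Σ yᵢ × Lᵢ(x)
where Lᵢ(x) = Π_{j≠i} (x - xⱼ)/(xᵢ - xⱼ)

L_0(3.5) = (3.5 - 4)/(3 - 4) × (3.5 - 5)/(3 - 5) × (3.5 - 6)/(3 - 6) = 0.312500
L_1(3.5) = (3.5 - 3)/(4 - 3) × (3.5 - 5)/(4 - 5) × (3.5 - 6)/(4 - 6) = 0.937500
L_2(3.5) = (3.5 - 3)/(5 - 3) × (3.5 - 4)/(5 - 4) × (3.5 - 6)/(5 - 6) = -0.312500
L_3(3.5) = (3.5 - 3)/(6 - 3) × (3.5 - 4)/(6 - 4) × (3.5 - 5)/(6 - 5) = 0.062500

P(3.5) = 6×L_0(3.5) + 12×L_1(3.5) + 3×L_2(3.5) + (-1)×L_3(3.5)
P(3.5) = 12.125000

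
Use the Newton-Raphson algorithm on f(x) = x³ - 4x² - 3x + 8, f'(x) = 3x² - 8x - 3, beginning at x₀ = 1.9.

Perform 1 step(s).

f(x) = x³ - 4x² - 3x + 8
f'(x) = 3x² - 8x - 3
x₀ = 1.9

Newton-Raphson formula: x_{n+1} = x_n - f(x_n)/f'(x_n)

Iteration 1:
  f(1.900000) = -5.281000
  f'(1.900000) = -7.370000
  x_1 = 1.900000 - (-5.281000)/(-7.370000) = 1.183446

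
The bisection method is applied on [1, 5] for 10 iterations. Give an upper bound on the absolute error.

Bisection error bound: |error| ≤ (b-a)/2^n
|error| ≤ (5 - 1)/2^10 = 4/2^10
|error| ≤ 0.0039062500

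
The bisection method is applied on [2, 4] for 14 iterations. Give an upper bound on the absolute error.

Bisection error bound: |error| ≤ (b-a)/2^n
|error| ≤ (4 - 2)/2^14 = 2/2^14
|error| ≤ 0.0001220703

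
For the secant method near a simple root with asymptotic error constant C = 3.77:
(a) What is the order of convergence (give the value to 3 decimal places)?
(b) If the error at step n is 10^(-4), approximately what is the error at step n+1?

(a) Secant method has superlinear convergence with order φ = (1+√5)/2 ≈ 1.618.
    This means |e_{n+1}| ≈ C|e_n|^1.618.

(b) With |e_n| = 10^(-4) and C = 3.77:
    |e_{n+1}| ≈ 3.77 × (10^(-4))^1.618 = 3.77 × 10^(-6.47)

(a) ≈ 1.618 (golden ratio); (b) |e_{n+1}| ≈ 1.271e-06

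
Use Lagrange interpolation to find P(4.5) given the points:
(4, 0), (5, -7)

Lagrange interpolation formula:
P(x) = Σ yᵢ × Lᵢ(x)
where Lᵢ(x) = Π_{j≠i} (x - xⱼ)/(xᵢ - xⱼ)

L_0(4.5) = (4.5 - 5)/(4 - 5) = 0.500000
L_1(4.5) = (4.5 - 4)/(5 - 4) = 0.500000

P(4.5) = 0×L_0(4.5) + (-7)×L_1(4.5)
P(4.5) = -3.500000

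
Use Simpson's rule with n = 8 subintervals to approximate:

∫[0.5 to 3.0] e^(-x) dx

f(x) = e^(-x)
a = 0.5, b = 3.0, n = 8
h = (b - a)/n = 0.312500

Simpson's rule: (h/3)[f(x₀) + 4f(x₁) + 2f(x₂) + ... + f(xₙ)]

x_0 = 0.5000, f(x_0) = 0.606531, coefficient = 1
x_1 = 0.8125, f(x_1) = 0.443747, coefficient = 4
x_2 = 1.1250, f(x_2) = 0.324652, coefficient = 2
x_3 = 1.4375, f(x_3) = 0.237521, coefficient = 4
x_4 = 1.7500, f(x_4) = 0.173774, coefficient = 2
x_5 = 2.0625, f(x_5) = 0.127136, coefficient = 4
x_6 = 2.3750, f(x_6) = 0.093014, coefficient = 2
x_7 = 2.6875, f(x_7) = 0.068051, coefficient = 4
x_8 = 3.0000, f(x_8) = 0.049787, coefficient = 1

I ≈ (0.312500/3) × 5.345018 = 0.556773
Exact value: 0.556744
Error: 0.000029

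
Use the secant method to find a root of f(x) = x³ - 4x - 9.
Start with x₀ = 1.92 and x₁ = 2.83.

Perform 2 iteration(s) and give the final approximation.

f(x) = x³ - 4x - 9
x₀ = 1.92, x₁ = 2.83

Secant formula: x_{n+1} = x_n - f(x_n)(x_n - x_{n-1})/(f(x_n) - f(x_{n-1}))

Iteration 1:
  f(1.920000) = -9.602112
  f(2.830000) = 2.345187
  x_2 = 2.830000 - 2.345187×(2.830000 - 1.920000)/(2.345187 - (-9.602112))
       = 2.651372
Iteration 2:
  f(2.830000) = 2.345187
  f(2.651372) = -0.966941
  x_3 = 2.651372 - (-0.966941)×(2.651372 - 2.830000)/(-0.966941 - 2.345187)
       = 2.703521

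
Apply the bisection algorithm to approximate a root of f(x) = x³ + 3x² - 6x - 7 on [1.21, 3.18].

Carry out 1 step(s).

f(x) = x³ + 3x² - 6x - 7
Initial interval: [1.21, 3.18]

Iteration 1:
  c_1 = (1.210000 + 3.180000)/2 = 2.195000
  f(c_1) = f(2.195000) = 4.859640
  f(a) × f(c) < 0, new interval: [1.210000, 2.195000]

After 1 iteration(s), the approximation is c_1 = 2.195000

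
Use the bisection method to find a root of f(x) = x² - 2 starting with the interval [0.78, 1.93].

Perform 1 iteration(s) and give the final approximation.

f(x) = x² - 2
Initial interval: [0.78, 1.93]

Iteration 1:
  c_1 = (0.780000 + 1.930000)/2 = 1.355000
  f(c_1) = f(1.355000) = -0.163975
  f(a) × f(c) ≥ 0, new interval: [1.355000, 1.930000]

After 1 iteration(s), the approximation is c_1 = 1.355000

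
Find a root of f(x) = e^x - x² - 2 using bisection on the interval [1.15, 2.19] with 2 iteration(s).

f(x) = e^x - x² - 2
Initial interval: [1.15, 2.19]

Iteration 1:
  c_1 = (1.150000 + 2.190000)/2 = 1.670000
  f(c_1) = f(1.670000) = 0.523268
  f(a) × f(c) < 0, new interval: [1.150000, 1.670000]
Iteration 2:
  c_2 = (1.150000 + 1.670000)/2 = 1.410000
  f(c_2) = f(1.410000) = 0.107855
  f(a) × f(c) < 0, new interval: [1.150000, 1.410000]

After 2 iteration(s), the approximation is c_2 = 1.410000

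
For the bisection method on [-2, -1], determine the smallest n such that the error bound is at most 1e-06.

We need (b-a)/2^n ≤ 1e-06
(-1 - (-2))/2^n ≤ 1e-06
1/2^n ≤ 1e-06
2^n ≥ 1000000
n ≥ log₂(1000000) = 19.93
n ≥ 20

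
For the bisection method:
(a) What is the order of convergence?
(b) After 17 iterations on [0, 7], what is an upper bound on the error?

(a) Bisection has linear (order 1) convergence; the error is halved each step.

(b) Error bound = (b-a)/2^n = (7 - 0)/2^{17}
    = 7/2^{17}

(a) 1 (linear); (b) error ≤ 5.34e-05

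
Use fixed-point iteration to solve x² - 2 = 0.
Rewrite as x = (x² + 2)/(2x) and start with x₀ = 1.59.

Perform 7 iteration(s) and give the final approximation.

Equation: x² - 2 = 0
Fixed-point form: x = (x² + 2)/(2x)
x₀ = 1.59

x_1 = g(1.590000) = 1.423931
x_2 = g(1.423931) = 1.414247
x_3 = g(1.414247) = 1.414214
x_4 = g(1.414214) = 1.414214
x_5 = g(1.414214) = 1.414214
x_6 = g(1.414214) = 1.414214
x_7 = g(1.414214) = 1.414214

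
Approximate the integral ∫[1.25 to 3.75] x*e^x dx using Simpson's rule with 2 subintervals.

f(x) = x*e^x
a = 1.25, b = 3.75, n = 2
h = (b - a)/n = 1.250000

Simpson's rule: (h/3)[f(x₀) + 4f(x₁) + 2f(x₂) + ... + f(xₙ)]

x_0 = 1.2500, f(x_0) = 4.362929, coefficient = 1
x_1 = 2.5000, f(x_1) = 30.456235, coefficient = 4
x_2 = 3.7500, f(x_2) = 159.454058, coefficient = 1

I ≈ (1.250000/3) × 285.641926 = 119.017469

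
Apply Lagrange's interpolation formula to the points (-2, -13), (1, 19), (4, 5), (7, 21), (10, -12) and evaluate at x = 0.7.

Lagrange interpolation formula:
P(x) = Σ yᵢ × Lᵢ(x)
where Lᵢ(x) = Π_{j≠i} (x - xⱼ)/(xᵢ - xⱼ)

L_0(0.7) = (0.7 - 1)/(-2 - 1) × (0.7 - 4)/(-2 - 4) × (0.7 - 7)/(-2 - 7) × (0.7 - 10)/(-2 - 10) = 0.029837
L_1(0.7) = (0.7 - (-2))/(1 - (-2)) × (0.7 - 4)/(1 - 4) × (0.7 - 7)/(1 - 7) × (0.7 - 10)/(1 - 10) = 1.074150
L_2(0.7) = (0.7 - (-2))/(4 - (-2)) × (0.7 - 1)/(4 - 1) × (0.7 - 7)/(4 - 7) × (0.7 - 10)/(4 - 10) = -0.146475
L_3(0.7) = (0.7 - (-2))/(7 - (-2)) × (0.7 - 1)/(7 - 1) × (0.7 - 4)/(7 - 4) × (0.7 - 10)/(7 - 10) = 0.051150
L_4(0.7) = (0.7 - (-2))/(10 - (-2)) × (0.7 - 1)/(10 - 1) × (0.7 - 4)/(10 - 4) × (0.7 - 7)/(10 - 7) = -0.008663

P(0.7) = (-13)×L_0(0.7) + 19×L_1(0.7) + 5×L_2(0.7) + 21×L_3(0.7) + (-12)×L_4(0.7)
P(0.7) = 20.466687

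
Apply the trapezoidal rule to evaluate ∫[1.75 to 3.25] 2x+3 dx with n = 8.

f(x) = 2x+3
a = 1.75, b = 3.25, n = 8
h = (b - a)/n = 0.187500

Trapezoidal rule: (h/2)[f(x₀) + 2f(x₁) + 2f(x₂) + ... + f(xₙ)]

x_0 = 1.7500, f(x_0) = 6.500000, coefficient = 1
x_1 = 1.9375, f(x_1) = 6.875000, coefficient = 2
x_2 = 2.1250, f(x_2) = 7.250000, coefficient = 2
x_3 = 2.3125, f(x_3) = 7.625000, coefficient = 2
x_4 = 2.5000, f(x_4) = 8.000000, coefficient = 2
x_5 = 2.6875, f(x_5) = 8.375000, coefficient = 2
x_6 = 2.8750, f(x_6) = 8.750000, coefficient = 2
x_7 = 3.0625, f(x_7) = 9.125000, coefficient = 2
x_8 = 3.2500, f(x_8) = 9.500000, coefficient = 1

I ≈ (0.187500/2) × 128.000000 = 12.000000
Exact value: 12.000000
Error: 0.000000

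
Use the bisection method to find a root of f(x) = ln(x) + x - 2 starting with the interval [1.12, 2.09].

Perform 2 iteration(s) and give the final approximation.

f(x) = ln(x) + x - 2
Initial interval: [1.12, 2.09]

Iteration 1:
  c_1 = (1.120000 + 2.090000)/2 = 1.605000
  f(c_1) = f(1.605000) = 0.078124
  f(a) × f(c) < 0, new interval: [1.120000, 1.605000]
Iteration 2:
  c_2 = (1.120000 + 1.605000)/2 = 1.362500
  f(c_2) = f(1.362500) = -0.328179
  f(a) × f(c) ≥ 0, new interval: [1.362500, 1.605000]

After 2 iteration(s), the approximation is c_2 = 1.362500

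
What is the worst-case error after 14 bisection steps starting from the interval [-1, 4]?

Bisection error bound: |error| ≤ (b-a)/2^n
|error| ≤ (4 - (-1))/2^14 = 5/2^14
|error| ≤ 0.0003051758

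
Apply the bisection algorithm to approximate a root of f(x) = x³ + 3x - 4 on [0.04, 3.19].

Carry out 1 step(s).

f(x) = x³ + 3x - 4
Initial interval: [0.04, 3.19]

Iteration 1:
  c_1 = (0.040000 + 3.190000)/2 = 1.615000
  f(c_1) = f(1.615000) = 5.057283
  f(a) × f(c) < 0, new interval: [0.040000, 1.615000]

After 1 iteration(s), the approximation is c_1 = 1.615000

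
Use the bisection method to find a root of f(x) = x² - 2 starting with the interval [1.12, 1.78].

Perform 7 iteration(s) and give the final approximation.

f(x) = x² - 2
Initial interval: [1.12, 1.78]

Iteration 1:
  c_1 = (1.120000 + 1.780000)/2 = 1.450000
  f(c_1) = f(1.450000) = 0.102500
  f(a) × f(c) < 0, new interval: [1.120000, 1.450000]
Iteration 2:
  c_2 = (1.120000 + 1.450000)/2 = 1.285000
  f(c_2) = f(1.285000) = -0.348775
  f(a) × f(c) ≥ 0, new interval: [1.285000, 1.450000]
Iteration 3:
  c_3 = (1.285000 + 1.450000)/2 = 1.367500
  f(c_3) = f(1.367500) = -0.129944
  f(a) × f(c) ≥ 0, new interval: [1.367500, 1.450000]
Iteration 4:
  c_4 = (1.367500 + 1.450000)/2 = 1.408750
  f(c_4) = f(1.408750) = -0.015423
  f(a) × f(c) ≥ 0, new interval: [1.408750, 1.450000]
Iteration 5:
  c_5 = (1.408750 + 1.450000)/2 = 1.429375
  f(c_5) = f(1.429375) = 0.043113
  f(a) × f(c) < 0, new interval: [1.408750, 1.429375]
Iteration 6:
  c_6 = (1.408750 + 1.429375)/2 = 1.419063
  f(c_6) = f(1.419063) = 0.013738
  f(a) × f(c) < 0, new interval: [1.408750, 1.419063]
Iteration 7:
  c_7 = (1.408750 + 1.419063)/2 = 1.413906
  f(c_7) = f(1.413906) = -0.000869
  f(a) × f(c) ≥ 0, new interval: [1.413906, 1.419063]

After 7 iteration(s), the approximation is c_7 = 1.413906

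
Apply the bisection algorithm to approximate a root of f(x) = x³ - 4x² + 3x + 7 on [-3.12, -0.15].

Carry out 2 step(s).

f(x) = x³ - 4x² + 3x + 7
Initial interval: [-3.12, -0.15]

Iteration 1:
  c_1 = (-3.120000 + (-0.150000))/2 = -1.635000
  f(c_1) = f(-1.635000) = -12.968623
  f(a) × f(c) ≥ 0, new interval: [-1.635000, -0.150000]
Iteration 2:
  c_2 = (-1.635000 + (-0.150000))/2 = -0.892500
  f(c_2) = f(-0.892500) = 0.425349
  f(a) × f(c) < 0, new interval: [-1.635000, -0.892500]

After 2 iteration(s), the approximation is c_2 = -0.892500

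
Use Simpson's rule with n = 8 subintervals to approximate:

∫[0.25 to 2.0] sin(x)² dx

f(x) = sin(x)²
a = 0.25, b = 2.0, n = 8
h = (b - a)/n = 0.218750

Simpson's rule: (h/3)[f(x₀) + 4f(x₁) + 2f(x₂) + ... + f(xₙ)]

x_0 = 0.2500, f(x_0) = 0.061209, coefficient = 1
x_1 = 0.4688, f(x_1) = 0.204097, coefficient = 4
x_2 = 0.6875, f(x_2) = 0.402726, coefficient = 2
x_3 = 0.9062, f(x_3) = 0.619679, coefficient = 4
x_4 = 1.1250, f(x_4) = 0.814087, coefficient = 2
x_5 = 1.3438, f(x_5) = 0.949330, coefficient = 4
x_6 = 1.5625, f(x_6) = 0.999931, coefficient = 2
x_7 = 1.7812, f(x_7) = 0.956359, coefficient = 4
x_8 = 2.0000, f(x_8) = 0.826822, coefficient = 1

I ≈ (0.218750/3) × 16.239379 = 1.184121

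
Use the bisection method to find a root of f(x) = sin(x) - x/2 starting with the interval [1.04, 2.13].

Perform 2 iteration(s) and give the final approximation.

f(x) = sin(x) - x/2
Initial interval: [1.04, 2.13]

Iteration 1:
  c_1 = (1.040000 + 2.130000)/2 = 1.585000
  f(c_1) = f(1.585000) = 0.207399
  f(a) × f(c) ≥ 0, new interval: [1.585000, 2.130000]
Iteration 2:
  c_2 = (1.585000 + 2.130000)/2 = 1.857500
  f(c_2) = f(1.857500) = 0.030431
  f(a) × f(c) ≥ 0, new interval: [1.857500, 2.130000]

After 2 iteration(s), the approximation is c_2 = 1.857500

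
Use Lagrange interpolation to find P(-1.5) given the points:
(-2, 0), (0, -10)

Lagrange interpolation formula:
P(x) = Σ yᵢ × Lᵢ(x)
where Lᵢ(x) = Π_{j≠i} (x - xⱼ)/(xᵢ - xⱼ)

L_0(-1.5) = (-1.5 - 0)/(-2 - 0) = 0.750000
L_1(-1.5) = (-1.5 - (-2))/(0 - (-2)) = 0.250000

P(-1.5) = 0×L_0(-1.5) + (-10)×L_1(-1.5)
P(-1.5) = -2.500000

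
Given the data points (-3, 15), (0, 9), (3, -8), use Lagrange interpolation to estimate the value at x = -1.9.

Lagrange interpolation formula:
P(x) = Σ yᵢ × Lᵢ(x)
where Lᵢ(x) = Π_{j≠i} (x - xⱼ)/(xᵢ - xⱼ)

L_0(-1.9) = (-1.9 - 0)/(-3 - 0) × (-1.9 - 3)/(-3 - 3) = 0.517222
L_1(-1.9) = (-1.9 - (-3))/(0 - (-3)) × (-1.9 - 3)/(0 - 3) = 0.598889
L_2(-1.9) = (-1.9 - (-3))/(3 - (-3)) × (-1.9 - 0)/(3 - 0) = -0.116111

P(-1.9) = 15×L_0(-1.9) + 9×L_1(-1.9) + (-8)×L_2(-1.9)
P(-1.9) = 14.077222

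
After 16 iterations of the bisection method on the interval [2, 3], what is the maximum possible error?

Bisection error bound: |error| ≤ (b-a)/2^n
|error| ≤ (3 - 2)/2^16 = 1/2^16
|error| ≤ 0.0000152588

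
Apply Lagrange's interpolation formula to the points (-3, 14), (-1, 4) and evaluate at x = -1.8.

Lagrange interpolation formula:
P(x) = Σ yᵢ × Lᵢ(x)
where Lᵢ(x) = Π_{j≠i} (x - xⱼ)/(xᵢ - xⱼ)

L_0(-1.8) = (-1.8 - (-1))/(-3 - (-1)) = 0.400000
L_1(-1.8) = (-1.8 - (-3))/(-1 - (-3)) = 0.600000

P(-1.8) = 14×L_0(-1.8) + 4×L_1(-1.8)
P(-1.8) = 8.000000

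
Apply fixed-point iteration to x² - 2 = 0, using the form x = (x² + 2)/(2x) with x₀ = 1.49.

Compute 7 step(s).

Equation: x² - 2 = 0
Fixed-point form: x = (x² + 2)/(2x)
x₀ = 1.49

x_1 = g(1.490000) = 1.416141
x_2 = g(1.416141) = 1.414215
x_3 = g(1.414215) = 1.414214
x_4 = g(1.414214) = 1.414214
x_5 = g(1.414214) = 1.414214
x_6 = g(1.414214) = 1.414214
x_7 = g(1.414214) = 1.414214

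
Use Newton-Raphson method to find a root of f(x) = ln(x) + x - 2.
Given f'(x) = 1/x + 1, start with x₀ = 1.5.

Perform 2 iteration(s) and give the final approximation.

f(x) = ln(x) + x - 2
f'(x) = 1/x + 1
x₀ = 1.5

Newton-Raphson formula: x_{n+1} = x_n - f(x_n)/f'(x_n)

Iteration 1:
  f(1.500000) = -0.094535
  f'(1.500000) = 1.666667
  x_1 = 1.500000 - (-0.094535)/1.666667 = 1.556721
Iteration 2:
  f(1.556721) = -0.000697
  f'(1.556721) = 1.642376
  x_2 = 1.556721 - (-0.000697)/1.642376 = 1.557146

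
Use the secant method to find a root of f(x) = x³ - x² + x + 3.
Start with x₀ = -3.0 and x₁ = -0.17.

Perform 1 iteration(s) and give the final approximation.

f(x) = x³ - x² + x + 3
x₀ = -3.0, x₁ = -0.17

Secant formula: x_{n+1} = x_n - f(x_n)(x_n - x_{n-1})/(f(x_n) - f(x_{n-1}))

Iteration 1:
  f(-3.000000) = -36.000000
  f(-0.170000) = 2.796187
  x_2 = -0.170000 - 2.796187×(-0.170000 - (-3.000000))/(2.796187 - (-36.000000))
       = -0.373969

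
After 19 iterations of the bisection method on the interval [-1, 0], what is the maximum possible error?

Bisection error bound: |error| ≤ (b-a)/2^n
|error| ≤ (0 - (-1))/2^19 = 1/2^19
|error| ≤ 0.0000019073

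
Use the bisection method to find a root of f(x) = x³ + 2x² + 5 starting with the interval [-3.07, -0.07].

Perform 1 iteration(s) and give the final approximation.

f(x) = x³ + 2x² + 5
Initial interval: [-3.07, -0.07]

Iteration 1:
  c_1 = (-3.070000 + (-0.070000))/2 = -1.570000
  f(c_1) = f(-1.570000) = 6.059907
  f(a) × f(c) < 0, new interval: [-3.070000, -1.570000]

After 1 iteration(s), the approximation is c_1 = -1.570000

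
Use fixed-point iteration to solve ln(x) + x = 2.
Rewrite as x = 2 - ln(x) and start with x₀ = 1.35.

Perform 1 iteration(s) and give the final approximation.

Equation: ln(x) + x = 2
Fixed-point form: x = 2 - ln(x)
x₀ = 1.35

x_1 = g(1.350000) = 1.699895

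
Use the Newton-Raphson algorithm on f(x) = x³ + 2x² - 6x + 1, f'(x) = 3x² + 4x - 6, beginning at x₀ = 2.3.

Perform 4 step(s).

f(x) = x³ + 2x² - 6x + 1
f'(x) = 3x² + 4x - 6
x₀ = 2.3

Newton-Raphson formula: x_{n+1} = x_n - f(x_n)/f'(x_n)

Iteration 1:
  f(2.300000) = 9.947000
  f'(2.300000) = 19.070000
  x_1 = 2.300000 - 9.947000/19.070000 = 1.778395
Iteration 2:
  f(1.778395) = 2.279522
  f'(1.778395) = 10.601652
  x_2 = 1.778395 - 2.279522/10.601652 = 1.563380
Iteration 3:
  f(1.563380) = 0.329178
  f'(1.563380) = 7.585987
  x_3 = 1.563380 - 0.329178/7.585987 = 1.519987
Iteration 4:
  f(1.519987) = 0.012515
  f'(1.519987) = 7.011027
  x_4 = 1.519987 - 0.012515/7.011027 = 1.518202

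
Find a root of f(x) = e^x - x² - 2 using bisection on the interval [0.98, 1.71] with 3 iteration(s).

f(x) = e^x - x² - 2
Initial interval: [0.98, 1.71]

Iteration 1:
  c_1 = (0.980000 + 1.710000)/2 = 1.345000
  f(c_1) = f(1.345000) = 0.029162
  f(a) × f(c) < 0, new interval: [0.980000, 1.345000]
Iteration 2:
  c_2 = (0.980000 + 1.345000)/2 = 1.162500
  f(c_2) = f(1.162500) = -0.153488
  f(a) × f(c) ≥ 0, new interval: [1.162500, 1.345000]
Iteration 3:
  c_3 = (1.162500 + 1.345000)/2 = 1.253750
  f(c_3) = f(1.253750) = -0.068433
  f(a) × f(c) ≥ 0, new interval: [1.253750, 1.345000]

After 3 iteration(s), the approximation is c_3 = 1.253750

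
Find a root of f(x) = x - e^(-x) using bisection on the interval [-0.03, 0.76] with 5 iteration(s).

f(x) = x - e^(-x)
Initial interval: [-0.03, 0.76]

Iteration 1:
  c_1 = (-0.030000 + 0.760000)/2 = 0.365000
  f(c_1) = f(0.365000) = -0.329197
  f(a) × f(c) ≥ 0, new interval: [0.365000, 0.760000]
Iteration 2:
  c_2 = (0.365000 + 0.760000)/2 = 0.562500
  f(c_2) = f(0.562500) = -0.007283
  f(a) × f(c) ≥ 0, new interval: [0.562500, 0.760000]
Iteration 3:
  c_3 = (0.562500 + 0.760000)/2 = 0.661250
  f(c_3) = f(0.661250) = 0.145044
  f(a) × f(c) < 0, new interval: [0.562500, 0.661250]
Iteration 4:
  c_4 = (0.562500 + 0.661250)/2 = 0.611875
  f(c_4) = f(0.611875) = 0.069542
  f(a) × f(c) < 0, new interval: [0.562500, 0.611875]
Iteration 5:
  c_5 = (0.562500 + 0.611875)/2 = 0.587187
  f(c_5) = f(0.587187) = 0.031299
  f(a) × f(c) < 0, new interval: [0.562500, 0.587187]

After 5 iteration(s), the approximation is c_5 = 0.587187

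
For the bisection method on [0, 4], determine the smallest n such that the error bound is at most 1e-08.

We need (b-a)/2^n ≤ 1e-08
(4 - 0)/2^n ≤ 1e-08
4/2^n ≤ 1e-08
2^n ≥ 400000000
n ≥ log₂(400000000) = 28.58
n ≥ 29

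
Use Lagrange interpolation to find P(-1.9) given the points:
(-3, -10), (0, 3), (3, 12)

Lagrange interpolation formula:
P(x) = Σ yᵢ × Lᵢ(x)
where Lᵢ(x) = Π_{j≠i} (x - xⱼ)/(xᵢ - xⱼ)

L_0(-1.9) = (-1.9 - 0)/(-3 - 0) × (-1.9 - 3)/(-3 - 3) = 0.517222
L_1(-1.9) = (-1.9 - (-3))/(0 - (-3)) × (-1.9 - 3)/(0 - 3) = 0.598889
L_2(-1.9) = (-1.9 - (-3))/(3 - (-3)) × (-1.9 - 0)/(3 - 0) = -0.116111

P(-1.9) = (-10)×L_0(-1.9) + 3×L_1(-1.9) + 12×L_2(-1.9)
P(-1.9) = -4.768889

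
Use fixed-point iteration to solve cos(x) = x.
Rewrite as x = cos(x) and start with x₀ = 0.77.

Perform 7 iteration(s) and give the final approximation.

Equation: cos(x) = x
Fixed-point form: x = cos(x)
x₀ = 0.77

x_1 = g(0.770000) = 0.717911
x_2 = g(0.717911) = 0.753182
x_3 = g(0.753182) = 0.729516
x_4 = g(0.729516) = 0.745497
x_5 = g(0.745497) = 0.734751
x_6 = g(0.734751) = 0.741998
x_7 = g(0.741998) = 0.737120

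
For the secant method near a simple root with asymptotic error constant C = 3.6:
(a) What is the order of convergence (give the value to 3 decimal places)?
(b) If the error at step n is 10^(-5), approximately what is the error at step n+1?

(a) Secant method has superlinear convergence with order φ = (1+√5)/2 ≈ 1.618.
    This means |e_{n+1}| ≈ C|e_n|^1.618.

(b) With |e_n| = 10^(-5) and C = 3.6:
    |e_{n+1}| ≈ 3.6 × (10^(-5))^1.618 = 3.6 × 10^(-8.09)

(a) ≈ 1.618 (golden ratio); (b) |e_{n+1}| ≈ 2.925e-08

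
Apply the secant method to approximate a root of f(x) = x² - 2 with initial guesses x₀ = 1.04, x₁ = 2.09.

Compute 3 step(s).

f(x) = x² - 2
x₀ = 1.04, x₁ = 2.09

Secant formula: x_{n+1} = x_n - f(x_n)(x_n - x_{n-1})/(f(x_n) - f(x_{n-1}))

Iteration 1:
  f(1.040000) = -0.918400
  f(2.090000) = 2.368100
  x_2 = 2.090000 - 2.368100×(2.090000 - 1.040000)/(2.368100 - (-0.918400))
       = 1.333419
Iteration 2:
  f(2.090000) = 2.368100
  f(1.333419) = -0.221995
  x_3 = 1.333419 - (-0.221995)×(1.333419 - 2.090000)/(-0.221995 - 2.368100)
       = 1.398265
Iteration 3:
  f(1.333419) = -0.221995
  f(1.398265) = -0.044856
  x_4 = 1.398265 - (-0.044856)×(1.398265 - 1.333419)/(-0.044856 - (-0.221995))
       = 1.414685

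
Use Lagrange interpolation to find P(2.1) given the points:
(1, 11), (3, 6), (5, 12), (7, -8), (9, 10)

Lagrange interpolation formula:
P(x) = Σ yᵢ × Lᵢ(x)
where Lᵢ(x) = Π_{j≠i} (x - xⱼ)/(xᵢ - xⱼ)

L_0(2.1) = (2.1 - 3)/(1 - 3) × (2.1 - 5)/(1 - 5) × (2.1 - 7)/(1 - 7) × (2.1 - 9)/(1 - 9) = 0.229802
L_1(2.1) = (2.1 - 1)/(3 - 1) × (2.1 - 5)/(3 - 5) × (2.1 - 7)/(3 - 7) × (2.1 - 9)/(3 - 9) = 1.123478
L_2(2.1) = (2.1 - 1)/(5 - 1) × (2.1 - 3)/(5 - 3) × (2.1 - 7)/(5 - 7) × (2.1 - 9)/(5 - 9) = -0.522998
L_3(2.1) = (2.1 - 1)/(7 - 1) × (2.1 - 3)/(7 - 3) × (2.1 - 5)/(7 - 5) × (2.1 - 9)/(7 - 9) = 0.206353
L_4(2.1) = (2.1 - 1)/(9 - 1) × (2.1 - 3)/(9 - 3) × (2.1 - 5)/(9 - 5) × (2.1 - 7)/(9 - 7) = -0.036635

P(2.1) = 11×L_0(2.1) + 6×L_1(2.1) + 12×L_2(2.1) + (-8)×L_3(2.1) + 10×L_4(2.1)
P(2.1) = 0.975537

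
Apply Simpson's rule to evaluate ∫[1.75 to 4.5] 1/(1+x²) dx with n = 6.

f(x) = 1/(1+x²)
a = 1.75, b = 4.5, n = 6
h = (b - a)/n = 0.458333

Simpson's rule: (h/3)[f(x₀) + 4f(x₁) + 2f(x₂) + ... + f(xₙ)]

x_0 = 1.7500, f(x_0) = 0.246154, coefficient = 1
x_1 = 2.2083, f(x_1) = 0.170162, coefficient = 4
x_2 = 2.6667, f(x_2) = 0.123288, coefficient = 2
x_3 = 3.1250, f(x_3) = 0.092888, coefficient = 4
x_4 = 3.5833, f(x_4) = 0.072253, coefficient = 2
x_5 = 4.0417, f(x_5) = 0.057687, coefficient = 4
x_6 = 4.5000, f(x_6) = 0.047059, coefficient = 1

I ≈ (0.458333/3) × 1.967243 = 0.300551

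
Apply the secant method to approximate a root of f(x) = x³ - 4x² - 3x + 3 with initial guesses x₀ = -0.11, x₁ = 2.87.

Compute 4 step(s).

f(x) = x³ - 4x² - 3x + 3
x₀ = -0.11, x₁ = 2.87

Secant formula: x_{n+1} = x_n - f(x_n)(x_n - x_{n-1})/(f(x_n) - f(x_{n-1}))

Iteration 1:
  f(-0.110000) = 3.280269
  f(2.870000) = -14.917697
  x_2 = 2.870000 - (-14.917697)×(2.870000 - (-0.110000))/(-14.917697 - 3.280269)
       = 0.427159
Iteration 2:
  f(2.870000) = -14.917697
  f(0.427159) = 1.066605
  x_3 = 0.427159 - 1.066605×(0.427159 - 2.870000)/(1.066605 - (-14.917697))
       = 0.590166
Iteration 3:
  f(0.427159) = 1.066605
  f(0.590166) = 0.041873
  x_4 = 0.590166 - 0.041873×(0.590166 - 0.427159)/(0.041873 - 1.066605)
       = 0.596827
Iteration 4:
  f(0.590166) = 0.041873
  f(0.596827) = -0.002696
  x_5 = 0.596827 - (-0.002696)×(0.596827 - 0.590166)/(-0.002696 - 0.041873)
       = 0.596424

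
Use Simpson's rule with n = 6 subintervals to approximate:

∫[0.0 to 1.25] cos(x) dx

f(x) = cos(x)
a = 0.0, b = 1.25, n = 6
h = (b - a)/n = 0.208333

Simpson's rule: (h/3)[f(x₀) + 4f(x₁) + 2f(x₂) + ... + f(xₙ)]

x_0 = 0.0000, f(x_0) = 1.000000, coefficient = 1
x_1 = 0.2083, f(x_1) = 0.978377, coefficient = 4
x_2 = 0.4167, f(x_2) = 0.914443, coefficient = 2
x_3 = 0.6250, f(x_3) = 0.810963, coefficient = 4
x_4 = 0.8333, f(x_4) = 0.672412, coefficient = 2
x_5 = 1.0417, f(x_5) = 0.504782, coefficient = 4
x_6 = 1.2500, f(x_6) = 0.315322, coefficient = 1

I ≈ (0.208333/3) × 13.665522 = 0.948995
Exact value: 0.948985
Error: 0.000010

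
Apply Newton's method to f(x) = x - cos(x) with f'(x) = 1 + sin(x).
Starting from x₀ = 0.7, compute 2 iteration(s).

f(x) = x - cos(x)
f'(x) = 1 + sin(x)
x₀ = 0.7

Newton-Raphson formula: x_{n+1} = x_n - f(x_n)/f'(x_n)

Iteration 1:
  f(0.700000) = -0.064842
  f'(0.700000) = 1.644218
  x_1 = 0.700000 - (-0.064842)/1.644218 = 0.739436
Iteration 2:
  f(0.739436) = 0.000588
  f'(0.739436) = 1.673872
  x_2 = 0.739436 - 0.000588/1.673872 = 0.739085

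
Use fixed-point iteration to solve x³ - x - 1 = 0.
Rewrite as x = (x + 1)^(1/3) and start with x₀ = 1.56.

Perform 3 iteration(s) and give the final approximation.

Equation: x³ - x - 1 = 0
Fixed-point form: x = (x + 1)^(1/3)
x₀ = 1.56

x_1 = g(1.560000) = 1.367981
x_2 = g(1.367981) = 1.332885
x_3 = g(1.332885) = 1.326267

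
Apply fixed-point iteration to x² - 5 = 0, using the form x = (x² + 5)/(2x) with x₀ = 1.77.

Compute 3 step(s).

Equation: x² - 5 = 0
Fixed-point form: x = (x² + 5)/(2x)
x₀ = 1.77

x_1 = g(1.770000) = 2.297429
x_2 = g(2.297429) = 2.236887
x_3 = g(2.236887) = 2.236068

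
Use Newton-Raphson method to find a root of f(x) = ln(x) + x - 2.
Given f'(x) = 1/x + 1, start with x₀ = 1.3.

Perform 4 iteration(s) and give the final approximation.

f(x) = ln(x) + x - 2
f'(x) = 1/x + 1
x₀ = 1.3

Newton-Raphson formula: x_{n+1} = x_n - f(x_n)/f'(x_n)

Iteration 1:
  f(1.300000) = -0.437636
  f'(1.300000) = 1.769231
  x_1 = 1.300000 - (-0.437636)/1.769231 = 1.547359
Iteration 2:
  f(1.547359) = -0.016091
  f'(1.547359) = 1.646262
  x_2 = 1.547359 - (-0.016091)/1.646262 = 1.557134
Iteration 3:
  f(1.557134) = -0.000020
  f'(1.557134) = 1.642206
  x_3 = 1.557134 - (-0.000020)/1.642206 = 1.557146
Iteration 4:
  f(1.557146) = 0.000000
  f'(1.557146) = 1.642201
  x_4 = 1.557146 - 0.000000/1.642201 = 1.557146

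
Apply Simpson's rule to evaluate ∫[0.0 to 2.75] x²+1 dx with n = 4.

f(x) = x²+1
a = 0.0, b = 2.75, n = 4
h = (b - a)/n = 0.687500

Simpson's rule: (h/3)[f(x₀) + 4f(x₁) + 2f(x₂) + ... + f(xₙ)]

x_0 = 0.0000, f(x_0) = 1.000000, coefficient = 1
x_1 = 0.6875, f(x_1) = 1.472656, coefficient = 4
x_2 = 1.3750, f(x_2) = 2.890625, coefficient = 2
x_3 = 2.0625, f(x_3) = 5.253906, coefficient = 4
x_4 = 2.7500, f(x_4) = 8.562500, coefficient = 1

I ≈ (0.687500/3) × 42.250000 = 9.682292
Exact value: 9.682292
Error: 0.000000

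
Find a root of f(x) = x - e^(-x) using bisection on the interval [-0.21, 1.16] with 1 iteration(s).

f(x) = x - e^(-x)
Initial interval: [-0.21, 1.16]

Iteration 1:
  c_1 = (-0.210000 + 1.160000)/2 = 0.475000
  f(c_1) = f(0.475000) = -0.146885
  f(a) × f(c) ≥ 0, new interval: [0.475000, 1.160000]

After 1 iteration(s), the approximation is c_1 = 0.475000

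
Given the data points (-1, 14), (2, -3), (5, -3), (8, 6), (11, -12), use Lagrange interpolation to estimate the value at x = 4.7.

Lagrange interpolation formula:
P(x) = Σ yᵢ × Lᵢ(x)
where Lᵢ(x) = Π_{j≠i} (x - xⱼ)/(xᵢ - xⱼ)

L_0(4.7) = (4.7 - 2)/(-1 - 2) × (4.7 - 5)/(-1 - 5) × (4.7 - 8)/(-1 - 8) × (4.7 - 11)/(-1 - 11) = -0.008662
L_1(4.7) = (4.7 - (-1))/(2 - (-1)) × (4.7 - 5)/(2 - 5) × (4.7 - 8)/(2 - 8) × (4.7 - 11)/(2 - 11) = 0.073150
L_2(4.7) = (4.7 - (-1))/(5 - (-1)) × (4.7 - 2)/(5 - 2) × (4.7 - 8)/(5 - 8) × (4.7 - 11)/(5 - 11) = 0.987525
L_3(4.7) = (4.7 - (-1))/(8 - (-1)) × (4.7 - 2)/(8 - 2) × (4.7 - 5)/(8 - 5) × (4.7 - 11)/(8 - 11) = -0.059850
L_4(4.7) = (4.7 - (-1))/(11 - (-1)) × (4.7 - 2)/(11 - 2) × (4.7 - 5)/(11 - 5) × (4.7 - 8)/(11 - 8) = 0.007837

P(4.7) = 14×L_0(4.7) + (-3)×L_1(4.7) + (-3)×L_2(4.7) + 6×L_3(4.7) + (-12)×L_4(4.7)
P(4.7) = -3.756450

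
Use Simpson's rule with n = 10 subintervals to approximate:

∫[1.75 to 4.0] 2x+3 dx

f(x) = 2x+3
a = 1.75, b = 4.0, n = 10
h = (b - a)/n = 0.225000

Simpson's rule: (h/3)[f(x₀) + 4f(x₁) + 2f(x₂) + ... + f(xₙ)]

x_0 = 1.7500, f(x_0) = 6.500000, coefficient = 1
x_1 = 1.9750, f(x_1) = 6.950000, coefficient = 4
x_2 = 2.2000, f(x_2) = 7.400000, coefficient = 2
x_3 = 2.4250, f(x_3) = 7.850000, coefficient = 4
x_4 = 2.6500, f(x_4) = 8.300000, coefficient = 2
x_5 = 2.8750, f(x_5) = 8.750000, coefficient = 4
x_6 = 3.1000, f(x_6) = 9.200000, coefficient = 2
x_7 = 3.3250, f(x_7) = 9.650000, coefficient = 4
x_8 = 3.5500, f(x_8) = 10.100000, coefficient = 2
x_9 = 3.7750, f(x_9) = 10.550000, coefficient = 4
x_10 = 4.0000, f(x_10) = 11.000000, coefficient = 1

I ≈ (0.225000/3) × 262.500000 = 19.687500
Exact value: 19.687500
Error: 0.000000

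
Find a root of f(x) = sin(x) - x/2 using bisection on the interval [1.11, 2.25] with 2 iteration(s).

f(x) = sin(x) - x/2
Initial interval: [1.11, 2.25]

Iteration 1:
  c_1 = (1.110000 + 2.250000)/2 = 1.680000
  f(c_1) = f(1.680000) = 0.154043
  f(a) × f(c) ≥ 0, new interval: [1.680000, 2.250000]
Iteration 2:
  c_2 = (1.680000 + 2.250000)/2 = 1.965000
  f(c_2) = f(1.965000) = -0.059197
  f(a) × f(c) < 0, new interval: [1.680000, 1.965000]

After 2 iteration(s), the approximation is c_2 = 1.965000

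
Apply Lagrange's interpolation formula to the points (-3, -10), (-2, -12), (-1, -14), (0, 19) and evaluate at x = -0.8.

Lagrange interpolation formula:
P(x) = Σ yᵢ × Lᵢ(x)
where Lᵢ(x) = Π_{j≠i} (x - xⱼ)/(xᵢ - xⱼ)

L_0(-0.8) = (-0.8 - (-2))/(-3 - (-2)) × (-0.8 - (-1))/(-3 - (-1)) × (-0.8 - 0)/(-3 - 0) = 0.032000
L_1(-0.8) = (-0.8 - (-3))/(-2 - (-3)) × (-0.8 - (-1))/(-2 - (-1)) × (-0.8 - 0)/(-2 - 0) = -0.176000
L_2(-0.8) = (-0.8 - (-3))/(-1 - (-3)) × (-0.8 - (-2))/(-1 - (-2)) × (-0.8 - 0)/(-1 - 0) = 1.056000
L_3(-0.8) = (-0.8 - (-3))/(0 - (-3)) × (-0.8 - (-2))/(0 - (-2)) × (-0.8 - (-1))/(0 - (-1)) = 0.088000

P(-0.8) = (-10)×L_0(-0.8) + (-12)×L_1(-0.8) + (-14)×L_2(-0.8) + 19×L_3(-0.8)
P(-0.8) = -11.320000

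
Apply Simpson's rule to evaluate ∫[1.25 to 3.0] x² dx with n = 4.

f(x) = x²
a = 1.25, b = 3.0, n = 4
h = (b - a)/n = 0.437500

Simpson's rule: (h/3)[f(x₀) + 4f(x₁) + 2f(x₂) + ... + f(xₙ)]

x_0 = 1.2500, f(x_0) = 1.562500, coefficient = 1
x_1 = 1.6875, f(x_1) = 2.847656, coefficient = 4
x_2 = 2.1250, f(x_2) = 4.515625, coefficient = 2
x_3 = 2.5625, f(x_3) = 6.566406, coefficient = 4
x_4 = 3.0000, f(x_4) = 9.000000, coefficient = 1

I ≈ (0.437500/3) × 57.250000 = 8.348958
Exact value: 8.348958
Error: 0.000000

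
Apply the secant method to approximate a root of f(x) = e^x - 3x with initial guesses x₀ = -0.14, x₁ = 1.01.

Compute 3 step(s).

f(x) = e^x - 3x
x₀ = -0.14, x₁ = 1.01

Secant formula: x_{n+1} = x_n - f(x_n)(x_n - x_{n-1})/(f(x_n) - f(x_{n-1}))

Iteration 1:
  f(-0.140000) = 1.289358
  f(1.010000) = -0.284399
  x_2 = 1.010000 - (-0.284399)×(1.010000 - (-0.140000))/(-0.284399 - 1.289358)
       = 0.802180
Iteration 2:
  f(1.010000) = -0.284399
  f(0.802180) = -0.176142
  x_3 = 0.802180 - (-0.176142)×(0.802180 - 1.010000)/(-0.176142 - (-0.284399))
       = 0.464042
Iteration 3:
  f(0.802180) = -0.176142
  f(0.464042) = 0.198364
  x_4 = 0.464042 - 0.198364×(0.464042 - 0.802180)/(0.198364 - (-0.176142))
       = 0.643143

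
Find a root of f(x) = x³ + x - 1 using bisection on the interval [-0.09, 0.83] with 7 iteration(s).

f(x) = x³ + x - 1
Initial interval: [-0.09, 0.83]

Iteration 1:
  c_1 = (-0.090000 + 0.830000)/2 = 0.370000
  f(c_1) = f(0.370000) = -0.579347
  f(a) × f(c) ≥ 0, new interval: [0.370000, 0.830000]
Iteration 2:
  c_2 = (0.370000 + 0.830000)/2 = 0.600000
  f(c_2) = f(0.600000) = -0.184000
  f(a) × f(c) ≥ 0, new interval: [0.600000, 0.830000]
Iteration 3:
  c_3 = (0.600000 + 0.830000)/2 = 0.715000
  f(c_3) = f(0.715000) = 0.080526
  f(a) × f(c) < 0, new interval: [0.600000, 0.715000]
Iteration 4:
  c_4 = (0.600000 + 0.715000)/2 = 0.657500
  f(c_4) = f(0.657500) = -0.058259
  f(a) × f(c) ≥ 0, new interval: [0.657500, 0.715000]
Iteration 5:
  c_5 = (0.657500 + 0.715000)/2 = 0.686250
  f(c_5) = f(0.686250) = 0.009432
  f(a) × f(c) < 0, new interval: [0.657500, 0.686250]
Iteration 6:
  c_6 = (0.657500 + 0.686250)/2 = 0.671875
  f(c_6) = f(0.671875) = -0.024830
  f(a) × f(c) ≥ 0, new interval: [0.671875, 0.686250]
Iteration 7:
  c_7 = (0.671875 + 0.686250)/2 = 0.679063
  f(c_7) = f(0.679063) = -0.007804
  f(a) × f(c) ≥ 0, new interval: [0.679063, 0.686250]

After 7 iteration(s), the approximation is c_7 = 0.679063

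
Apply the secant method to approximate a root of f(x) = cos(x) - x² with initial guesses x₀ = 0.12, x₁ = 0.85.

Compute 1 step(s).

f(x) = cos(x) - x²
x₀ = 0.12, x₁ = 0.85

Secant formula: x_{n+1} = x_n - f(x_n)(x_n - x_{n-1})/(f(x_n) - f(x_{n-1}))

Iteration 1:
  f(0.120000) = 0.978409
  f(0.850000) = -0.062517
  x_2 = 0.850000 - (-0.062517)×(0.850000 - 0.120000)/(-0.062517 - 0.978409)
       = 0.806157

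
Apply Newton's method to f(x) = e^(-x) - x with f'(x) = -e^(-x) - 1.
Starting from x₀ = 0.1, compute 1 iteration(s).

f(x) = e^(-x) - x
f'(x) = -e^(-x) - 1
x₀ = 0.1

Newton-Raphson formula: x_{n+1} = x_n - f(x_n)/f'(x_n)

Iteration 1:
  f(0.100000) = 0.804837
  f'(0.100000) = -1.904837
  x_1 = 0.100000 - 0.804837/(-1.904837) = 0.522523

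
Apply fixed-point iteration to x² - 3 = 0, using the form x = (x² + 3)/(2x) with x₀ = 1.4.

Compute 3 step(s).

Equation: x² - 3 = 0
Fixed-point form: x = (x² + 3)/(2x)
x₀ = 1.4

x_1 = g(1.400000) = 1.771429
x_2 = g(1.771429) = 1.732488
x_3 = g(1.732488) = 1.732051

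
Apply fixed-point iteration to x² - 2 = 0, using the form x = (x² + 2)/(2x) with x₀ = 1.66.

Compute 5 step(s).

Equation: x² - 2 = 0
Fixed-point form: x = (x² + 2)/(2x)
x₀ = 1.66

x_1 = g(1.660000) = 1.432410
x_2 = g(1.432410) = 1.414329
x_3 = g(1.414329) = 1.414214
x_4 = g(1.414214) = 1.414214
x_5 = g(1.414214) = 1.414214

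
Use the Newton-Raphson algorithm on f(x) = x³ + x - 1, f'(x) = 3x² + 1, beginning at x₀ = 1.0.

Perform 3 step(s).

f(x) = x³ + x - 1
f'(x) = 3x² + 1
x₀ = 1.0

Newton-Raphson formula: x_{n+1} = x_n - f(x_n)/f'(x_n)

Iteration 1:
  f(1.000000) = 1.000000
  f'(1.000000) = 4.000000
  x_1 = 1.000000 - 1.000000/4.000000 = 0.750000
Iteration 2:
  f(0.750000) = 0.171875
  f'(0.750000) = 2.687500
  x_2 = 0.750000 - 0.171875/2.687500 = 0.686047
Iteration 3:
  f(0.686047) = 0.008941
  f'(0.686047) = 2.411979
  x_3 = 0.686047 - 0.008941/2.411979 = 0.682340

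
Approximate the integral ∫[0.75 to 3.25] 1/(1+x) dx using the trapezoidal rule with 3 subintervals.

f(x) = 1/(1+x)
a = 0.75, b = 3.25, n = 3
h = (b - a)/n = 0.833333

Trapezoidal rule: (h/2)[f(x₀) + 2f(x₁) + 2f(x₂) + ... + f(xₙ)]

x_0 = 0.7500, f(x_0) = 0.571429, coefficient = 1
x_1 = 1.5833, f(x_1) = 0.387097, coefficient = 2
x_2 = 2.4167, f(x_2) = 0.292683, coefficient = 2
x_3 = 3.2500, f(x_3) = 0.235294, coefficient = 1

I ≈ (0.833333/2) × 2.166282 = 0.902618
Exact value: 0.887303
Error: 0.015314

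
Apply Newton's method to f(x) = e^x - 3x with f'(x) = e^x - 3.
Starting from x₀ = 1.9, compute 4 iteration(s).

f(x) = e^x - 3x
f'(x) = e^x - 3
x₀ = 1.9

Newton-Raphson formula: x_{n+1} = x_n - f(x_n)/f'(x_n)

Iteration 1:
  f(1.900000) = 0.985894
  f'(1.900000) = 3.685894
  x_1 = 1.900000 - 0.985894/3.685894 = 1.632522
Iteration 2:
  f(1.632522) = 0.219198
  f'(1.632522) = 2.116765
  x_2 = 1.632522 - 0.219198/2.116765 = 1.528969
Iteration 3:
  f(1.528969) = 0.026511
  f'(1.528969) = 1.613419
  x_3 = 1.528969 - 0.026511/1.613419 = 1.512537
Iteration 4:
  f(1.512537) = 0.000619
  f'(1.512537) = 1.538232
  x_4 = 1.512537 - 0.000619/1.538232 = 1.512135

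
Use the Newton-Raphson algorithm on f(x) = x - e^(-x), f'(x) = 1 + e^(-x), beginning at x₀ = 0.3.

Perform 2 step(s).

f(x) = x - e^(-x)
f'(x) = 1 + e^(-x)
x₀ = 0.3

Newton-Raphson formula: x_{n+1} = x_n - f(x_n)/f'(x_n)

Iteration 1:
  f(0.300000) = -0.440818
  f'(0.300000) = 1.740818
  x_1 = 0.300000 - (-0.440818)/1.740818 = 0.553225
Iteration 2:
  f(0.553225) = -0.021868
  f'(0.553225) = 1.575092
  x_2 = 0.553225 - (-0.021868)/1.575092 = 0.567108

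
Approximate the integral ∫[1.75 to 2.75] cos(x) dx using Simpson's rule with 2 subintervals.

f(x) = cos(x)
a = 1.75, b = 2.75, n = 2
h = (b - a)/n = 0.500000

Simpson's rule: (h/3)[f(x₀) + 4f(x₁) + 2f(x₂) + ... + f(xₙ)]

x_0 = 1.7500, f(x_0) = -0.178246, coefficient = 1
x_1 = 2.2500, f(x_1) = -0.628174, coefficient = 4
x_2 = 2.7500, f(x_2) = -0.924302, coefficient = 1

I ≈ (0.500000/3) × -3.615243 = -0.602540
Exact value: -0.602325
Error: 0.000216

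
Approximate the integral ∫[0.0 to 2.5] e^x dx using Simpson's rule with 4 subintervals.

f(x) = e^x
a = 0.0, b = 2.5, n = 4
h = (b - a)/n = 0.625000

Simpson's rule: (h/3)[f(x₀) + 4f(x₁) + 2f(x₂) + ... + f(xₙ)]

x_0 = 0.0000, f(x_0) = 1.000000, coefficient = 1
x_1 = 0.6250, f(x_1) = 1.868246, coefficient = 4
x_2 = 1.2500, f(x_2) = 3.490343, coefficient = 2
x_3 = 1.8750, f(x_3) = 6.520819, coefficient = 4
x_4 = 2.5000, f(x_4) = 12.182494, coefficient = 1

I ≈ (0.625000/3) × 53.719440 = 11.191550
Exact value: 11.182494
Error: 0.009056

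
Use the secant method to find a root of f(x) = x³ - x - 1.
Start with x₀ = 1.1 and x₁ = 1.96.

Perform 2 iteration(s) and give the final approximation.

f(x) = x³ - x - 1
x₀ = 1.1, x₁ = 1.96

Secant formula: x_{n+1} = x_n - f(x_n)(x_n - x_{n-1})/(f(x_n) - f(x_{n-1}))

Iteration 1:
  f(1.100000) = -0.769000
  f(1.960000) = 4.569536
  x_2 = 1.960000 - 4.569536×(1.960000 - 1.100000)/(4.569536 - (-0.769000))
       = 1.223880
Iteration 2:
  f(1.960000) = 4.569536
  f(1.223880) = -0.390650
  x_3 = 1.223880 - (-0.390650)×(1.223880 - 1.960000)/(-0.390650 - 4.569536)
       = 1.281855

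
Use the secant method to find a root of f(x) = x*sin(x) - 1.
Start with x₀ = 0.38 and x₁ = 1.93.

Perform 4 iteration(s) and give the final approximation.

f(x) = x*sin(x) - 1
x₀ = 0.38, x₁ = 1.93

Secant formula: x_{n+1} = x_n - f(x_n)(x_n - x_{n-1})/(f(x_n) - f(x_{n-1}))

Iteration 1:
  f(0.380000) = -0.859050
  f(1.930000) = 0.806822
  x_2 = 1.930000 - 0.806822×(1.930000 - 0.380000)/(0.806822 - (-0.859050))
       = 1.179298
Iteration 2:
  f(1.930000) = 0.806822
  f(1.179298) = 0.090070
  x_3 = 1.179298 - 0.090070×(1.179298 - 1.930000)/(0.090070 - 0.806822)
       = 1.084961
Iteration 3:
  f(1.179298) = 0.090070
  f(1.084961) = -0.040585
  x_4 = 1.084961 - (-0.040585)×(1.084961 - 1.179298)/(-0.040585 - 0.090070)
       = 1.114265
Iteration 4:
  f(1.084961) = -0.040585
  f(1.114265) = 0.000149
  x_5 = 1.114265 - 0.000149×(1.114265 - 1.084961)/(0.000149 - (-0.040585))
       = 1.114157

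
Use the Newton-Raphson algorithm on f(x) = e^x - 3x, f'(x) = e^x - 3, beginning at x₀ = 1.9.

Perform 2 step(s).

f(x) = e^x - 3x
f'(x) = e^x - 3
x₀ = 1.9

Newton-Raphson formula: x_{n+1} = x_n - f(x_n)/f'(x_n)

Iteration 1:
  f(1.900000) = 0.985894
  f'(1.900000) = 3.685894
  x_1 = 1.900000 - 0.985894/3.685894 = 1.632522
Iteration 2:
  f(1.632522) = 0.219198
  f'(1.632522) = 2.116765
  x_2 = 1.632522 - 0.219198/2.116765 = 1.528969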